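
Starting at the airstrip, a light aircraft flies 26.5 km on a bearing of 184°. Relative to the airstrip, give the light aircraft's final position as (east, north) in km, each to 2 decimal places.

Leg 1 (184°, 26.5 km): east 26.5 sin 184° = -1.85, north 26.5 cos 184° = -26.44
Summing: -1.85 km east, -26.44 km north → (-1.85, -26.44).

(-1.85, -26.44)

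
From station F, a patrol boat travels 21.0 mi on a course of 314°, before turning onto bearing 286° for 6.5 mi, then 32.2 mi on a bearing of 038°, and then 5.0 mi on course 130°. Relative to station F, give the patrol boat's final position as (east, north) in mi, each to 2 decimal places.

(2.30, 38.54)

Leg 1 (314°, 21.0 mi): east 21.0 sin 314° = -15.11, north 21.0 cos 314° = 14.59
Leg 2 (286°, 6.5 mi): east 6.5 sin 286° = -6.25, north 6.5 cos 286° = 1.79
Leg 3 (038°, 32.2 mi): east 32.2 sin 38° = 19.82, north 32.2 cos 38° = 25.37
Leg 4 (130°, 5.0 mi): east 5.0 sin 130° = 3.83, north 5.0 cos 130° = -3.21
Summing: 2.30 mi east, 38.54 mi north → (2.30, 38.54).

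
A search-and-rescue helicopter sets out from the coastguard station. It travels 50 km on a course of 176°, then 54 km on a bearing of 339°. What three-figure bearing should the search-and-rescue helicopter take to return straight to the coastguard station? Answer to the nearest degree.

Leg 1 (176°, 50 km): east 50 sin 176° = 3.49, north 50 cos 176° = -49.88
Leg 2 (339°, 54 km): east 54 sin 339° = -19.35, north 54 cos 339° = 50.41
Net displacement: -15.86 east, 0.54 north. Direction back to start is (15.86, -0.54): bearing = atan2(15.86, -0.54) mod 360° = 91.93° ≈ 092°.

092°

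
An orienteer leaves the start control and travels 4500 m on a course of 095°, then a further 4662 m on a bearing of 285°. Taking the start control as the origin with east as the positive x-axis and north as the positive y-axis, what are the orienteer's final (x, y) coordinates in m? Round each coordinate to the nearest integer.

Leg 1 (095°, 4500 m): east 4500 sin 95° = 4482.88, north 4500 cos 95° = -392.20
Leg 2 (285°, 4662 m): east 4662 sin 285° = -4503.15, north 4662 cos 285° = 1206.61
Summing: -20.27 m east, 814.41 m north → (-20, 814).

(-20, 814)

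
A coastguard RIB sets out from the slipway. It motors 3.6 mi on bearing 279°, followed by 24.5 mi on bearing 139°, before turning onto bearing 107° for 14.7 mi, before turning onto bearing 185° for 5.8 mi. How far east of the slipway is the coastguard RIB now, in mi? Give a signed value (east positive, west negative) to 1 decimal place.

Leg 1 (279°, 3.6 mi): east 3.6 sin 279° = -3.56, north 3.6 cos 279° = 0.56
Leg 2 (139°, 24.5 mi): east 24.5 sin 139° = 16.07, north 24.5 cos 139° = -18.49
Leg 3 (107°, 14.7 mi): east 14.7 sin 107° = 14.06, north 14.7 cos 107° = -4.30
Leg 4 (185°, 5.8 mi): east 5.8 sin 185° = -0.51, north 5.8 cos 185° = -5.78
Net east component: 26.07 mi.

26.1 mi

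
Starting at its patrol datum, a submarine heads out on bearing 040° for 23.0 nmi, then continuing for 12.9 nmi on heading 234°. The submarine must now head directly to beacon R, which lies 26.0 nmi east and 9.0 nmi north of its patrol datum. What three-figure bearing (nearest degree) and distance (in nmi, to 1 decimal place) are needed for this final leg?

093°, 21.7 nmi

Leg 1 (040°, 23.0 nmi): east 23.0 sin 40° = 14.78, north 23.0 cos 40° = 17.62
Leg 2 (234°, 12.9 nmi): east 12.9 sin 234° = -10.44, north 12.9 cos 234° = -7.58
Current position: (4.35, 10.04). Target: (26.0, 9.0). Remaining: Δeast = 21.65, Δnorth = -1.04.
Bearing = atan2(21.65, -1.04) mod 360° = 92.74°; distance = √((21.65)² + (-1.04)²) = 21.677 nmi.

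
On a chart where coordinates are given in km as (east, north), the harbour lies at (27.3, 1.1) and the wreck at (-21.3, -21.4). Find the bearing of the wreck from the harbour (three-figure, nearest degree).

245°

Δeast = -21.3 − 27.3 = -48.60; Δnorth = -21.4 − 1.1 = -22.50.
Bearing = atan2(Δeast, Δnorth) mod 360° = 245.16° ≈ 245°.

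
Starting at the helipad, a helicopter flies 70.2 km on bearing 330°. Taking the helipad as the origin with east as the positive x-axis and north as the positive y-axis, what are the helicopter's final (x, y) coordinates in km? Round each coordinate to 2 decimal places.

Leg 1 (330°, 70.2 km): east 70.2 sin 330° = -35.10, north 70.2 cos 330° = 60.79
Summing: -35.10 km east, 60.79 km north → (-35.10, 60.79).

(-35.10, 60.79)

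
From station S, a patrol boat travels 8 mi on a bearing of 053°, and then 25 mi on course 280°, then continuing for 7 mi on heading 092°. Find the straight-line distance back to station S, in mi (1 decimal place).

14.3 mi

Leg 1 (053°, 8 mi): east 8 sin 53° = 6.39, north 8 cos 53° = 4.81
Leg 2 (280°, 25 mi): east 25 sin 280° = -24.62, north 25 cos 280° = 4.34
Leg 3 (092°, 7 mi): east 7 sin 92° = 7.00, north 7 cos 92° = -0.24
Net: -11.24 east, 8.91 north. Distance = √((-11.24)² + (8.91)²) = 14.340 mi.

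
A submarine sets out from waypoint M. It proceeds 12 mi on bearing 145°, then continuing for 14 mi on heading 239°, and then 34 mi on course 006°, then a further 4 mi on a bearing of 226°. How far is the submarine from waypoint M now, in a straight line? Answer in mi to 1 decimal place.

Leg 1 (145°, 12 mi): east 12 sin 145° = 6.88, north 12 cos 145° = -9.83
Leg 2 (239°, 14 mi): east 14 sin 239° = -12.00, north 14 cos 239° = -7.21
Leg 3 (006°, 34 mi): east 34 sin 6° = 3.55, north 34 cos 6° = 33.81
Leg 4 (226°, 4 mi): east 4 sin 226° = -2.88, north 4 cos 226° = -2.78
Net: -4.44 east, 13.99 north. Distance = √((-4.44)² + (13.99)²) = 14.682 mi.

14.7 mi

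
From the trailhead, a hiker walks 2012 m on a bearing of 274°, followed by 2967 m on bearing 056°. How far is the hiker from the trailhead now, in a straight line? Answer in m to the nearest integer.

Leg 1 (274°, 2012 m): east 2012 sin 274° = -2007.10, north 2012 cos 274° = 140.35
Leg 2 (056°, 2967 m): east 2967 sin 56° = 2459.75, north 2967 cos 56° = 1659.13
Net: 452.66 east, 1799.48 north. Distance = √((452.66)² + (1799.48)²) = 1855.535 m.

1856 m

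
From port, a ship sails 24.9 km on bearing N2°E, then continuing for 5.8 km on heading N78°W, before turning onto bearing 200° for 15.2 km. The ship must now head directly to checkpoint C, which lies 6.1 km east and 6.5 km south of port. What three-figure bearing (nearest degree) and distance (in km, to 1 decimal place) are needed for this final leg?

Leg 1 (N2°E, 24.9 km): east 24.9 sin 2° = 0.87, north 24.9 cos 2° = 24.88
Leg 2 (N78°W, 5.8 km): east 5.8 sin 282° = -5.67, north 5.8 cos 282° = 1.21
Leg 3 (200°, 15.2 km): east 15.2 sin 200° = -5.20, north 15.2 cos 200° = -14.28
Current position: (-10.00, 11.81). Target: (6.1, -6.5). Remaining: Δeast = 16.10, Δnorth = -18.31.
Bearing = atan2(16.10, -18.31) mod 360° = 138.67°; distance = √((16.10)² + (-18.31)²) = 24.382 km.

139°, 24.4 km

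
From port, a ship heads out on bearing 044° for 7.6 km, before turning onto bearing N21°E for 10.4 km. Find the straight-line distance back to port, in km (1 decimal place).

17.6 km

Leg 1 (044°, 7.6 km): east 7.6 sin 44° = 5.28, north 7.6 cos 44° = 5.47
Leg 2 (N21°E, 10.4 km): east 10.4 sin 21° = 3.73, north 10.4 cos 21° = 9.71
Net: 9.01 east, 15.18 north. Distance = √((9.01)² + (15.18)²) = 17.647 km.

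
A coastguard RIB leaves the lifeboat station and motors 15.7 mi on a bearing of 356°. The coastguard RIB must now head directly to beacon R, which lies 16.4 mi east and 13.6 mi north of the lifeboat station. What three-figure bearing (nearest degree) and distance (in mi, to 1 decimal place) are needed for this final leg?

097°, 17.6 mi

Leg 1 (356°, 15.7 mi): east 15.7 sin 356° = -1.10, north 15.7 cos 356° = 15.66
Current position: (-1.10, 15.66). Target: (16.4, 13.6). Remaining: Δeast = 17.50, Δnorth = -2.06.
Bearing = atan2(17.50, -2.06) mod 360° = 96.72°; distance = √((17.50)² + (-2.06)²) = 17.616 mi.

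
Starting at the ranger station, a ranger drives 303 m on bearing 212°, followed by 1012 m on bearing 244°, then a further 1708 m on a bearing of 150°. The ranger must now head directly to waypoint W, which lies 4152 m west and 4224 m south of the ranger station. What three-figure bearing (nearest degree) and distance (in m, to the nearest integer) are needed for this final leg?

Leg 1 (212°, 303 m): east 303 sin 212° = -160.57, north 303 cos 212° = -256.96
Leg 2 (244°, 1012 m): east 1012 sin 244° = -909.58, north 1012 cos 244° = -443.63
Leg 3 (150°, 1708 m): east 1708 sin 150° = 854.00, north 1708 cos 150° = -1479.17
Current position: (-216.15, -2179.76). Target: (-4152, -4224). Remaining: Δeast = -3935.85, Δnorth = -2044.24.
Bearing = atan2(-3935.85, -2044.24) mod 360° = 242.55°; distance = √((-3935.85)² + (-2044.24)²) = 4435.072 m.

243°, 4435 m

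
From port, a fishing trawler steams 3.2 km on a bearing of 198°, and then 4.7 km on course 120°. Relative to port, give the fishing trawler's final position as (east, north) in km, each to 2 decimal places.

(3.08, -5.39)

Leg 1 (198°, 3.2 km): east 3.2 sin 198° = -0.99, north 3.2 cos 198° = -3.04
Leg 2 (120°, 4.7 km): east 4.7 sin 120° = 4.07, north 4.7 cos 120° = -2.35
Summing: 3.08 km east, -5.39 km north → (3.08, -5.39).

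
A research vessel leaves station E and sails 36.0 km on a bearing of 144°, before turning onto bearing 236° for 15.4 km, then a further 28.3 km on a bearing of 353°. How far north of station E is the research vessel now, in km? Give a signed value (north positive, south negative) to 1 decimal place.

Leg 1 (144°, 36.0 km): east 36.0 sin 144° = 21.16, north 36.0 cos 144° = -29.12
Leg 2 (236°, 15.4 km): east 15.4 sin 236° = -12.77, north 15.4 cos 236° = -8.61
Leg 3 (353°, 28.3 km): east 28.3 sin 353° = -3.45, north 28.3 cos 353° = 28.09
Net north component: -9.65 km.

-9.6 km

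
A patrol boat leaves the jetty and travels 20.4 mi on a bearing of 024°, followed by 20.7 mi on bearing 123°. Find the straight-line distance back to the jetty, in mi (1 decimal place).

26.7 mi

Leg 1 (024°, 20.4 mi): east 20.4 sin 24° = 8.30, north 20.4 cos 24° = 18.64
Leg 2 (123°, 20.7 mi): east 20.7 sin 123° = 17.36, north 20.7 cos 123° = -11.27
Net: 25.66 east, 7.36 north. Distance = √((25.66)² + (7.36)²) = 26.693 mi.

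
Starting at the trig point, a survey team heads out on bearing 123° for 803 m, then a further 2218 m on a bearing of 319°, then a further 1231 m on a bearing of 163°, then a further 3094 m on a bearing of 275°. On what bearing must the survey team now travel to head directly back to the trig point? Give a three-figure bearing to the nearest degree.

095°

Leg 1 (123°, 803 m): east 803 sin 123° = 673.45, north 803 cos 123° = -437.35
Leg 2 (319°, 2218 m): east 2218 sin 319° = -1455.14, north 2218 cos 319° = 1673.95
Leg 3 (163°, 1231 m): east 1231 sin 163° = 359.91, north 1231 cos 163° = -1177.21
Leg 4 (275°, 3094 m): east 3094 sin 275° = -3082.23, north 3094 cos 275° = 269.66
Net displacement: -3504.00 east, 329.05 north. Direction back to start is (3504.00, -329.05): bearing = atan2(3504.00, -329.05) mod 360° = 95.36° ≈ 095°.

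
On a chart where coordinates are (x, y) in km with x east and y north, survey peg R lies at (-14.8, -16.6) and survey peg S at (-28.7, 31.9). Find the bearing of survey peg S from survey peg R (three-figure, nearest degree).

Δeast = -28.7 − -14.8 = -13.90; Δnorth = 31.9 − -16.6 = 48.50.
Bearing = atan2(Δeast, Δnorth) mod 360° = 344.01° ≈ 344°.

344°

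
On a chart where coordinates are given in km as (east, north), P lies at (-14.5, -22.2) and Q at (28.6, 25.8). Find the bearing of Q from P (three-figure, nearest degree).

Δeast = 28.6 − -14.5 = 43.10; Δnorth = 25.8 − -22.2 = 48.00.
Bearing = atan2(Δeast, Δnorth) mod 360° = 41.92° ≈ 042°.

042°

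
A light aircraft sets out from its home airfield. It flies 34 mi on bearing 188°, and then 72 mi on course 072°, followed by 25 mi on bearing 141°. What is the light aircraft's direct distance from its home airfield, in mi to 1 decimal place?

Leg 1 (188°, 34 mi): east 34 sin 188° = -4.73, north 34 cos 188° = -33.67
Leg 2 (072°, 72 mi): east 72 sin 72° = 68.48, north 72 cos 72° = 22.25
Leg 3 (141°, 25 mi): east 25 sin 141° = 15.73, north 25 cos 141° = -19.43
Net: 79.48 east, -30.85 north. Distance = √((79.48)² + (-30.85)²) = 85.254 mi.

85.3 mi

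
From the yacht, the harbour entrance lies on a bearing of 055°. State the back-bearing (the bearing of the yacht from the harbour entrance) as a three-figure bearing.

Back-bearing = 055° + 180° = 235°.

235°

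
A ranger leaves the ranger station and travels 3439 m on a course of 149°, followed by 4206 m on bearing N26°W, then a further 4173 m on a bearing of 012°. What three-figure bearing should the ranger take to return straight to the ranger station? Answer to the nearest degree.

Leg 1 (149°, 3439 m): east 3439 sin 149° = 1771.22, north 3439 cos 149° = -2947.80
Leg 2 (N26°W, 4206 m): east 4206 sin 334° = -1843.79, north 4206 cos 334° = 3780.33
Leg 3 (012°, 4173 m): east 4173 sin 12° = 867.62, north 4173 cos 12° = 4081.81
Net displacement: 795.04 east, 4914.34 north. Direction back to start is (-795.04, -4914.34): bearing = atan2(-795.04, -4914.34) mod 360° = 189.19° ≈ 189°.

189°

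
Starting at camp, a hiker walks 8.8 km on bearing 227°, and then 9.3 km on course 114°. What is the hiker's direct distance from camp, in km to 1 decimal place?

Leg 1 (227°, 8.8 km): east 8.8 sin 227° = -6.44, north 8.8 cos 227° = -6.00
Leg 2 (114°, 9.3 km): east 9.3 sin 114° = 8.50, north 9.3 cos 114° = -3.78
Net: 2.06 east, -9.78 north. Distance = √((2.06)² + (-9.78)²) = 9.999 km.

10.0 km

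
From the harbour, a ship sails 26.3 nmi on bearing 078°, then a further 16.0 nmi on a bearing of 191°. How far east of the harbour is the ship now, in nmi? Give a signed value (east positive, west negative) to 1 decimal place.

22.7 nmi

Leg 1 (078°, 26.3 nmi): east 26.3 sin 78° = 25.73, north 26.3 cos 78° = 5.47
Leg 2 (191°, 16.0 nmi): east 16.0 sin 191° = -3.05, north 16.0 cos 191° = -15.71
Net east component: 22.67 nmi.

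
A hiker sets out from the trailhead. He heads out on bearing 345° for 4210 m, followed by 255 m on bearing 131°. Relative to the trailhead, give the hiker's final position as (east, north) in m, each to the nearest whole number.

Leg 1 (345°, 4210 m): east 4210 sin 345° = -1089.63, north 4210 cos 345° = 4066.55
Leg 2 (131°, 255 m): east 255 sin 131° = 192.45, north 255 cos 131° = -167.30
Summing: -897.18 m east, 3899.25 m north → (-897, 3899).

(-897, 3899)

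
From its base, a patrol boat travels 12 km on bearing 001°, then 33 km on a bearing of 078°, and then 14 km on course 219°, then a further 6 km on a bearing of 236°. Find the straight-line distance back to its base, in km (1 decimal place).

Leg 1 (001°, 12 km): east 12 sin 1° = 0.21, north 12 cos 1° = 12.00
Leg 2 (078°, 33 km): east 33 sin 78° = 32.28, north 33 cos 78° = 6.86
Leg 3 (219°, 14 km): east 14 sin 219° = -8.81, north 14 cos 219° = -10.88
Leg 4 (236°, 6 km): east 6 sin 236° = -4.97, north 6 cos 236° = -3.36
Net: 18.70 east, 4.62 north. Distance = √((18.70)² + (4.62)²) = 19.267 km.

19.3 km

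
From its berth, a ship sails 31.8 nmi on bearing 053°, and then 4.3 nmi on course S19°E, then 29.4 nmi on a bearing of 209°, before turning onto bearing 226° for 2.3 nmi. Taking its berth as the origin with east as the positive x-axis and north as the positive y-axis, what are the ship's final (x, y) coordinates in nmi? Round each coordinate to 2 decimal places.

(10.89, -12.24)

Leg 1 (053°, 31.8 nmi): east 31.8 sin 53° = 25.40, north 31.8 cos 53° = 19.14
Leg 2 (S19°E, 4.3 nmi): east 4.3 sin 161° = 1.40, north 4.3 cos 161° = -4.07
Leg 3 (209°, 29.4 nmi): east 29.4 sin 209° = -14.25, north 29.4 cos 209° = -25.71
Leg 4 (226°, 2.3 nmi): east 2.3 sin 226° = -1.65, north 2.3 cos 226° = -1.60
Summing: 10.89 nmi east, -12.24 nmi north → (10.89, -12.24).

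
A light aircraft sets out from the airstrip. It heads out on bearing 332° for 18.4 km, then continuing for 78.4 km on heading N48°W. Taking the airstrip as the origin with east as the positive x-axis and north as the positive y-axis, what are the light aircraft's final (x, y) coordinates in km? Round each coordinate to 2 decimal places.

(-66.90, 68.71)

Leg 1 (332°, 18.4 km): east 18.4 sin 332° = -8.64, north 18.4 cos 332° = 16.25
Leg 2 (N48°W, 78.4 km): east 78.4 sin 312° = -58.26, north 78.4 cos 312° = 52.46
Summing: -66.90 km east, 68.71 km north → (-66.90, 68.71).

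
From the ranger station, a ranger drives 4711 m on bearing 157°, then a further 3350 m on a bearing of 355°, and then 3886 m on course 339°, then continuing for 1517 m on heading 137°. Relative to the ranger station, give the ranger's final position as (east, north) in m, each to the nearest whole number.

Leg 1 (157°, 4711 m): east 4711 sin 157° = 1840.73, north 4711 cos 157° = -4336.50
Leg 2 (355°, 3350 m): east 3350 sin 355° = -291.97, north 3350 cos 355° = 3337.25
Leg 3 (339°, 3886 m): east 3886 sin 339° = -1392.62, north 3886 cos 339° = 3627.89
Leg 4 (137°, 1517 m): east 1517 sin 137° = 1034.59, north 1517 cos 137° = -1109.46
Summing: 1190.74 m east, 1519.18 m north → (1191, 1519).

(1191, 1519)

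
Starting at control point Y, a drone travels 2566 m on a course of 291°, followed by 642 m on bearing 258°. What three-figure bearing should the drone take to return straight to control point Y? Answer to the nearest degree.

Leg 1 (291°, 2566 m): east 2566 sin 291° = -2395.57, north 2566 cos 291° = 919.57
Leg 2 (258°, 642 m): east 642 sin 258° = -627.97, north 642 cos 258° = -133.48
Net displacement: -3023.54 east, 786.09 north. Direction back to start is (3023.54, -786.09): bearing = atan2(3023.54, -786.09) mod 360° = 104.57° ≈ 105°.

105°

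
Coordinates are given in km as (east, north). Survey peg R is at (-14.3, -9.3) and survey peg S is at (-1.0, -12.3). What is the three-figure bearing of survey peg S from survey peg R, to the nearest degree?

103°

Δeast = -1.0 − -14.3 = 13.30; Δnorth = -12.3 − -9.3 = -3.00.
Bearing = atan2(Δeast, Δnorth) mod 360° = 102.71° ≈ 103°.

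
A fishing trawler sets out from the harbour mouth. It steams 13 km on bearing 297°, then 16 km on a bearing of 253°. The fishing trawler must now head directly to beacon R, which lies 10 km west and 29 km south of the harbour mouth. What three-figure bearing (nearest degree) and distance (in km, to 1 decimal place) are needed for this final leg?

Leg 1 (297°, 13 km): east 13 sin 297° = -11.58, north 13 cos 297° = 5.90
Leg 2 (253°, 16 km): east 16 sin 253° = -15.30, north 16 cos 253° = -4.68
Current position: (-26.88, 1.22). Target: (-10, -29). Remaining: Δeast = 16.88, Δnorth = -30.22.
Bearing = atan2(16.88, -30.22) mod 360° = 150.81°; distance = √((16.88)² + (-30.22)²) = 34.620 km.

151°, 34.6 km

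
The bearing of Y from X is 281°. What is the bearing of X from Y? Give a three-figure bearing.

101°

Back-bearing = 281° − 180° = 101°.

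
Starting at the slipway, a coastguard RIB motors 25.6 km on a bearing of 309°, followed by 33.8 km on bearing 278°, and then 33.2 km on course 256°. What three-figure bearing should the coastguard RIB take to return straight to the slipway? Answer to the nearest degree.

098°

Leg 1 (309°, 25.6 km): east 25.6 sin 309° = -19.89, north 25.6 cos 309° = 16.11
Leg 2 (278°, 33.8 km): east 33.8 sin 278° = -33.47, north 33.8 cos 278° = 4.70
Leg 3 (256°, 33.2 km): east 33.2 sin 256° = -32.21, north 33.2 cos 256° = -8.03
Net displacement: -85.58 east, 12.78 north. Direction back to start is (85.58, -12.78): bearing = atan2(85.58, -12.78) mod 360° = 98.50° ≈ 098°.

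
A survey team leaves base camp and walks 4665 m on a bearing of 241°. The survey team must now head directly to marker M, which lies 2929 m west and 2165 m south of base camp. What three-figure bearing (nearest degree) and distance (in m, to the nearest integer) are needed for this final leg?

085°, 1155 m

Leg 1 (241°, 4665 m): east 4665 sin 241° = -4080.10, north 4665 cos 241° = -2261.64
Current position: (-4080.10, -2261.64). Target: (-2929, -2165). Remaining: Δeast = 1151.10, Δnorth = 96.64.
Bearing = atan2(1151.10, 96.64) mod 360° = 85.20°; distance = √((1151.10)² + (96.64)²) = 1155.150 m.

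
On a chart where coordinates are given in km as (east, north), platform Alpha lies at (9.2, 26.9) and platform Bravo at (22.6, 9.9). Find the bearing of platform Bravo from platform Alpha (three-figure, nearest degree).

Δeast = 22.6 − 9.2 = 13.40; Δnorth = 9.9 − 26.9 = -17.00.
Bearing = atan2(Δeast, Δnorth) mod 360° = 141.75° ≈ 142°.

142°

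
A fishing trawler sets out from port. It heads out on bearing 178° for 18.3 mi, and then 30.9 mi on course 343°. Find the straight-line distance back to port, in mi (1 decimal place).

14.0 mi

Leg 1 (178°, 18.3 mi): east 18.3 sin 178° = 0.64, north 18.3 cos 178° = -18.29
Leg 2 (343°, 30.9 mi): east 30.9 sin 343° = -9.03, north 30.9 cos 343° = 29.55
Net: -8.40 east, 11.26 north. Distance = √((-8.40)² + (11.26)²) = 14.046 mi.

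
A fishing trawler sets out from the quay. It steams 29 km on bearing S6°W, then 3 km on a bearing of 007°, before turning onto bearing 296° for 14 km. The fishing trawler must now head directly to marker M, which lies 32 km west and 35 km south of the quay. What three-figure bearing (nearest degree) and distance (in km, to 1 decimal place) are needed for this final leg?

228°, 22.7 km

Leg 1 (S6°W, 29 km): east 29 sin 186° = -3.03, north 29 cos 186° = -28.84
Leg 2 (007°, 3 km): east 3 sin 7° = 0.37, north 3 cos 7° = 2.98
Leg 3 (296°, 14 km): east 14 sin 296° = -12.58, north 14 cos 296° = 6.14
Current position: (-15.25, -19.73). Target: (-32, -35). Remaining: Δeast = -16.75, Δnorth = -15.27.
Bearing = atan2(-16.75, -15.27) mod 360° = 227.64°; distance = √((-16.75)² + (-15.27)²) = 22.669 km.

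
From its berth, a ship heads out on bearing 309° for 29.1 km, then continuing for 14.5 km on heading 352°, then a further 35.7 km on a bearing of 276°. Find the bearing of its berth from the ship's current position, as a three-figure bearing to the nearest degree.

121°

Leg 1 (309°, 29.1 km): east 29.1 sin 309° = -22.61, north 29.1 cos 309° = 18.31
Leg 2 (352°, 14.5 km): east 14.5 sin 352° = -2.02, north 14.5 cos 352° = 14.36
Leg 3 (276°, 35.7 km): east 35.7 sin 276° = -35.50, north 35.7 cos 276° = 3.73
Net displacement: -60.14 east, 36.40 north. Direction back to start is (60.14, -36.40): bearing = atan2(60.14, -36.40) mod 360° = 121.19° ≈ 121°.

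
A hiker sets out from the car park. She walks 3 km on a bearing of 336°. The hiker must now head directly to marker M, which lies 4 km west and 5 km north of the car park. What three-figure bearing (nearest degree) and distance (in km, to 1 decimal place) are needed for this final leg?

Leg 1 (336°, 3 km): east 3 sin 336° = -1.22, north 3 cos 336° = 2.74
Current position: (-1.22, 2.74). Target: (-4, 5). Remaining: Δeast = -2.78, Δnorth = 2.26.
Bearing = atan2(-2.78, 2.26) mod 360° = 309.10°; distance = √((-2.78)² + (2.26)²) = 3.582 km.

309°, 3.6 km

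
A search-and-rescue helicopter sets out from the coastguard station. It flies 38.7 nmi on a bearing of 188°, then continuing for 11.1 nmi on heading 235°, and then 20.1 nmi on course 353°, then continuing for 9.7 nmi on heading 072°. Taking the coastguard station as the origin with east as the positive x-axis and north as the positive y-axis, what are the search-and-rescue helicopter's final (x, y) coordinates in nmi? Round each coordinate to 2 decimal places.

Leg 1 (188°, 38.7 nmi): east 38.7 sin 188° = -5.39, north 38.7 cos 188° = -38.32
Leg 2 (235°, 11.1 nmi): east 11.1 sin 235° = -9.09, north 11.1 cos 235° = -6.37
Leg 3 (353°, 20.1 nmi): east 20.1 sin 353° = -2.45, north 20.1 cos 353° = 19.95
Leg 4 (072°, 9.7 nmi): east 9.7 sin 72° = 9.23, north 9.7 cos 72° = 3.00
Summing: -7.70 nmi east, -21.74 nmi north → (-7.70, -21.74).

(-7.70, -21.74)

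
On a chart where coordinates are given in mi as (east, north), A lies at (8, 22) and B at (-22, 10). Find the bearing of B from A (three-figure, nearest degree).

248°

Δeast = -22 − 8 = -30.00; Δnorth = 10 − 22 = -12.00.
Bearing = atan2(Δeast, Δnorth) mod 360° = 248.20° ≈ 248°.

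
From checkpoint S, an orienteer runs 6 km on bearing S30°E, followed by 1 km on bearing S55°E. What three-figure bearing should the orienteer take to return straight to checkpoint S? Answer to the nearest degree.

Leg 1 (S30°E, 6 km): east 6 sin 150° = 3.00, north 6 cos 150° = -5.20
Leg 2 (S55°E, 1 km): east 1 sin 125° = 0.82, north 1 cos 125° = -0.57
Net displacement: 3.82 east, -5.77 north. Direction back to start is (-3.82, 5.77): bearing = atan2(-3.82, 5.77) mod 360° = 326.50° ≈ 326°.

326°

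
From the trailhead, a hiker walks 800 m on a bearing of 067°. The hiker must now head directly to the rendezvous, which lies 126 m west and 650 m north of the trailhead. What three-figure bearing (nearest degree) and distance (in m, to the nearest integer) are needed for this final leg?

Leg 1 (067°, 800 m): east 800 sin 67° = 736.40, north 800 cos 67° = 312.58
Current position: (736.40, 312.58). Target: (-126, 650). Remaining: Δeast = -862.40, Δnorth = 337.42.
Bearing = atan2(-862.40, 337.42) mod 360° = 291.37°; distance = √((-862.40)² + (337.42)²) = 926.061 m.

291°, 926 m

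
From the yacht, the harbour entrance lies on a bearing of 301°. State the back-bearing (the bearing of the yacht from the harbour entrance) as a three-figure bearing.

121°

Back-bearing = 301° − 180° = 121°.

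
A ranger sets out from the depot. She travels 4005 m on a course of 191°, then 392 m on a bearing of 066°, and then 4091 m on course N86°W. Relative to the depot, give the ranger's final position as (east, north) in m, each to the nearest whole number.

(-4487, -3487)

Leg 1 (191°, 4005 m): east 4005 sin 191° = -764.19, north 4005 cos 191° = -3931.42
Leg 2 (066°, 392 m): east 392 sin 66° = 358.11, north 392 cos 66° = 159.44
Leg 3 (N86°W, 4091 m): east 4091 sin 274° = -4081.03, north 4091 cos 274° = 285.37
Summing: -4487.11 m east, -3486.60 m north → (-4487, -3487).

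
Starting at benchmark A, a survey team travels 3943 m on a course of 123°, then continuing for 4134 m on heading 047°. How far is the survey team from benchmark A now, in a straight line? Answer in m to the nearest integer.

6366 m

Leg 1 (123°, 3943 m): east 3943 sin 123° = 3306.88, north 3943 cos 123° = -2147.51
Leg 2 (047°, 4134 m): east 4134 sin 47° = 3023.42, north 4134 cos 47° = 2819.38
Net: 6330.29 east, 671.87 north. Distance = √((6330.29)² + (671.87)²) = 6365.849 m.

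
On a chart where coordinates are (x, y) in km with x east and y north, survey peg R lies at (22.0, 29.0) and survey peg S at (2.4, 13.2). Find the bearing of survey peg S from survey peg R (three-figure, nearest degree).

Δeast = 2.4 − 22.0 = -19.60; Δnorth = 13.2 − 29.0 = -15.80.
Bearing = atan2(Δeast, Δnorth) mod 360° = 231.13° ≈ 231°.

231°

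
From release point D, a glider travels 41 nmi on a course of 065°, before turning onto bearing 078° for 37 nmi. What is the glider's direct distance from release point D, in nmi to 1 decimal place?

Leg 1 (065°, 41 nmi): east 41 sin 65° = 37.16, north 41 cos 65° = 17.33
Leg 2 (078°, 37 nmi): east 37 sin 78° = 36.19, north 37 cos 78° = 7.69
Net: 73.35 east, 25.02 north. Distance = √((73.35)² + (25.02)²) = 77.500 nmi.

77.5 nmi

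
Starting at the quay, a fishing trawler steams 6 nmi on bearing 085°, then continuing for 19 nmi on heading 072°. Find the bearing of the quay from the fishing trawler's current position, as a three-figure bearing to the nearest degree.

Leg 1 (085°, 6 nmi): east 6 sin 85° = 5.98, north 6 cos 85° = 0.52
Leg 2 (072°, 19 nmi): east 19 sin 72° = 18.07, north 19 cos 72° = 5.87
Net displacement: 24.05 east, 6.39 north. Direction back to start is (-24.05, -6.39): bearing = atan2(-24.05, -6.39) mod 360° = 255.11° ≈ 255°.

255°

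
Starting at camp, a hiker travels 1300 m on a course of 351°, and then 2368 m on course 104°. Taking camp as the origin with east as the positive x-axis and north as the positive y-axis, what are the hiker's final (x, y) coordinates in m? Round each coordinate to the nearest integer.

(2094, 711)

Leg 1 (351°, 1300 m): east 1300 sin 351° = -203.36, north 1300 cos 351° = 1283.99
Leg 2 (104°, 2368 m): east 2368 sin 104° = 2297.66, north 2368 cos 104° = -572.87
Summing: 2094.30 m east, 711.12 m north → (2094, 711).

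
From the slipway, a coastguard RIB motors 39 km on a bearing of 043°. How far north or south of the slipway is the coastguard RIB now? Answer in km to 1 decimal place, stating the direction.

Leg 1 (043°, 39 km): east 39 sin 43° = 26.60, north 39 cos 43° = 28.52
Net north component: 28.52 km.

28.5 km north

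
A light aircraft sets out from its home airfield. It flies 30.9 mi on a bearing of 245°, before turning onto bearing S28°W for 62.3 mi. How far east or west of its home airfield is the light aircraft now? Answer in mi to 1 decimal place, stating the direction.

Leg 1 (245°, 30.9 mi): east 30.9 sin 245° = -28.00, north 30.9 cos 245° = -13.06
Leg 2 (S28°W, 62.3 mi): east 62.3 sin 208° = -29.25, north 62.3 cos 208° = -55.01
Net east component: -57.25 mi.

57.3 mi west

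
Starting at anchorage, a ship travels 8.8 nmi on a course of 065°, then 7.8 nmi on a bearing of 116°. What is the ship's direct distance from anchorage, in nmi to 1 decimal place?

Leg 1 (065°, 8.8 nmi): east 8.8 sin 65° = 7.98, north 8.8 cos 65° = 3.72
Leg 2 (116°, 7.8 nmi): east 7.8 sin 116° = 7.01, north 7.8 cos 116° = -3.42
Net: 14.99 east, 0.30 north. Distance = √((14.99)² + (0.30)²) = 14.989 nmi.

15.0 nmi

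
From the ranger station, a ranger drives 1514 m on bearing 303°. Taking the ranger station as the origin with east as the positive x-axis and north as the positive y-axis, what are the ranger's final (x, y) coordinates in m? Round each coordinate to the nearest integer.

(-1270, 825)

Leg 1 (303°, 1514 m): east 1514 sin 303° = -1269.75, north 1514 cos 303° = 824.58
Summing: -1269.75 m east, 824.58 m north → (-1270, 825).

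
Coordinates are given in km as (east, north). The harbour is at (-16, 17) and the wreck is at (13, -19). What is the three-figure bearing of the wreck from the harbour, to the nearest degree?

141°

Δeast = 13 − -16 = 29.00; Δnorth = -19 − 17 = -36.00.
Bearing = atan2(Δeast, Δnorth) mod 360° = 141.15° ≈ 141°.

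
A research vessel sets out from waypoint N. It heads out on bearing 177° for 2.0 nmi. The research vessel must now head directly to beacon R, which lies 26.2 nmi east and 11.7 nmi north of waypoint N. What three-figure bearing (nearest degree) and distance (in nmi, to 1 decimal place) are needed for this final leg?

Leg 1 (177°, 2.0 nmi): east 2.0 sin 177° = 0.10, north 2.0 cos 177° = -2.00
Current position: (0.10, -2.00). Target: (26.2, 11.7). Remaining: Δeast = 26.10, Δnorth = 13.70.
Bearing = atan2(26.10, 13.70) mod 360° = 62.31°; distance = √((26.10)² + (13.70)²) = 29.472 nmi.

062°, 29.5 nmi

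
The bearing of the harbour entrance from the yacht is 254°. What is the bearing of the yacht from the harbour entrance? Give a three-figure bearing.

Back-bearing = 254° − 180° = 074°.

074°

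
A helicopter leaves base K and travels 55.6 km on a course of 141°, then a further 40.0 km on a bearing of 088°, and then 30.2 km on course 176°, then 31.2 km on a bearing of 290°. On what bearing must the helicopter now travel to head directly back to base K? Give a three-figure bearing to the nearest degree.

322°

Leg 1 (141°, 55.6 km): east 55.6 sin 141° = 34.99, north 55.6 cos 141° = -43.21
Leg 2 (088°, 40.0 km): east 40.0 sin 88° = 39.98, north 40.0 cos 88° = 1.40
Leg 3 (176°, 30.2 km): east 30.2 sin 176° = 2.11, north 30.2 cos 176° = -30.13
Leg 4 (290°, 31.2 km): east 31.2 sin 290° = -29.32, north 31.2 cos 290° = 10.67
Net displacement: 47.75 east, -61.27 north. Direction back to start is (-47.75, 61.27): bearing = atan2(-47.75, 61.27) mod 360° = 322.07° ≈ 322°.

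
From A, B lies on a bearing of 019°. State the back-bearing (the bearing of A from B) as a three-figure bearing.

Back-bearing = 019° + 180° = 199°.

199°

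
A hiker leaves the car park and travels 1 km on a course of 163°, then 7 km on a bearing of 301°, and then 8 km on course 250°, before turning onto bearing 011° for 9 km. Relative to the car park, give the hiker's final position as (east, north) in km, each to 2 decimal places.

Leg 1 (163°, 1 km): east 1 sin 163° = 0.29, north 1 cos 163° = -0.96
Leg 2 (301°, 7 km): east 7 sin 301° = -6.00, north 7 cos 301° = 3.61
Leg 3 (250°, 8 km): east 8 sin 250° = -7.52, north 8 cos 250° = -2.74
Leg 4 (011°, 9 km): east 9 sin 11° = 1.72, north 9 cos 11° = 8.83
Summing: -11.51 km east, 8.75 km north → (-11.51, 8.75).

(-11.51, 8.75)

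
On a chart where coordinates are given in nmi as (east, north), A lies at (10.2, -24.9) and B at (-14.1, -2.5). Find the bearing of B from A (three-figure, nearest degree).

313°

Δeast = -14.1 − 10.2 = -24.30; Δnorth = -2.5 − -24.9 = 22.40.
Bearing = atan2(Δeast, Δnorth) mod 360° = 312.67° ≈ 313°.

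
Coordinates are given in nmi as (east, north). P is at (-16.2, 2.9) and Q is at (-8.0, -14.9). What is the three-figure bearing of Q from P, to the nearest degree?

Δeast = -8.0 − -16.2 = 8.20; Δnorth = -14.9 − 2.9 = -17.80.
Bearing = atan2(Δeast, Δnorth) mod 360° = 155.27° ≈ 155°.

155°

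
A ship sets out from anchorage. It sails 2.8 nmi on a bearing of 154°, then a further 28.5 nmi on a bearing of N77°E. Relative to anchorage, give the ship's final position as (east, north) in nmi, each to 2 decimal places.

Leg 1 (154°, 2.8 nmi): east 2.8 sin 154° = 1.23, north 2.8 cos 154° = -2.52
Leg 2 (N77°E, 28.5 nmi): east 28.5 sin 77° = 27.77, north 28.5 cos 77° = 6.41
Summing: 29.00 nmi east, 3.89 nmi north → (29.00, 3.89).

(29.00, 3.89)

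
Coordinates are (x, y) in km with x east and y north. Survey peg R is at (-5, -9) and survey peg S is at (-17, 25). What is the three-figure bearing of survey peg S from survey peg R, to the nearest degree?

Δeast = -17 − -5 = -12.00; Δnorth = 25 − -9 = 34.00.
Bearing = atan2(Δeast, Δnorth) mod 360° = 340.56° ≈ 341°.

341°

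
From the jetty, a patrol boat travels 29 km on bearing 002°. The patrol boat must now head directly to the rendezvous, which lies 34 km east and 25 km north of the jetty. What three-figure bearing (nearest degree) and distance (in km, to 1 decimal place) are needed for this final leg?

Leg 1 (002°, 29 km): east 29 sin 2° = 1.01, north 29 cos 2° = 28.98
Current position: (1.01, 28.98). Target: (34, 25). Remaining: Δeast = 32.99, Δnorth = -3.98.
Bearing = atan2(32.99, -3.98) mod 360° = 96.88°; distance = √((32.99)² + (-3.98)²) = 33.227 km.

097°, 33.2 km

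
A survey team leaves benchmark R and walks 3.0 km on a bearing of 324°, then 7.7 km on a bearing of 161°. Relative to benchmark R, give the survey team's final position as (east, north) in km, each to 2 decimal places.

(0.74, -4.85)

Leg 1 (324°, 3.0 km): east 3.0 sin 324° = -1.76, north 3.0 cos 324° = 2.43
Leg 2 (161°, 7.7 km): east 7.7 sin 161° = 2.51, north 7.7 cos 161° = -7.28
Summing: 0.74 km east, -4.85 km north → (0.74, -4.85).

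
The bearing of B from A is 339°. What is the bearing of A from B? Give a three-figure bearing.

159°

Back-bearing = 339° − 180° = 159°.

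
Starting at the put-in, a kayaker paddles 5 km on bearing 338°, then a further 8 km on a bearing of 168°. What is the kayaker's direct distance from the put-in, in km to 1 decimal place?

3.2 km

Leg 1 (338°, 5 km): east 5 sin 338° = -1.87, north 5 cos 338° = 4.64
Leg 2 (168°, 8 km): east 8 sin 168° = 1.66, north 8 cos 168° = -7.83
Net: -0.21 east, -3.19 north. Distance = √((-0.21)² + (-3.19)²) = 3.196 km.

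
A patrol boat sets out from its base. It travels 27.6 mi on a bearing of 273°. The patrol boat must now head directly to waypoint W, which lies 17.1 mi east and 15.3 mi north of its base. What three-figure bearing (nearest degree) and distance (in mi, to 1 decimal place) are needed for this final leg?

Leg 1 (273°, 27.6 mi): east 27.6 sin 273° = -27.56, north 27.6 cos 273° = 1.44
Current position: (-27.56, 1.44). Target: (17.1, 15.3). Remaining: Δeast = 44.66, Δnorth = 13.86.
Bearing = atan2(44.66, 13.86) mod 360° = 72.76°; distance = √((44.66)² + (13.86)²) = 46.762 mi.

073°, 46.8 mi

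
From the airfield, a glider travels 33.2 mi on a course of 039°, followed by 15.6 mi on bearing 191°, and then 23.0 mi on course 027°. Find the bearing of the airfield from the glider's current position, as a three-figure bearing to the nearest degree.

Leg 1 (039°, 33.2 mi): east 33.2 sin 39° = 20.89, north 33.2 cos 39° = 25.80
Leg 2 (191°, 15.6 mi): east 15.6 sin 191° = -2.98, north 15.6 cos 191° = -15.31
Leg 3 (027°, 23.0 mi): east 23.0 sin 27° = 10.44, north 23.0 cos 27° = 20.49
Net displacement: 28.36 east, 30.98 north. Direction back to start is (-28.36, -30.98): bearing = atan2(-28.36, -30.98) mod 360° = 222.47° ≈ 222°.

222°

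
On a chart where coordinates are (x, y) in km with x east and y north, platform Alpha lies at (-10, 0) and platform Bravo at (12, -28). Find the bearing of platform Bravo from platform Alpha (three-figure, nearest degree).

142°

Δeast = 12 − -10 = 22.00; Δnorth = -28 − 0 = -28.00.
Bearing = atan2(Δeast, Δnorth) mod 360° = 141.84° ≈ 142°.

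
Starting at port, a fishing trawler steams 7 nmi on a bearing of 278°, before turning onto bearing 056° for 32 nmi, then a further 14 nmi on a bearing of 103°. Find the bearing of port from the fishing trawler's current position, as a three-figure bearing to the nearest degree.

Leg 1 (278°, 7 nmi): east 7 sin 278° = -6.93, north 7 cos 278° = 0.97
Leg 2 (056°, 32 nmi): east 32 sin 56° = 26.53, north 32 cos 56° = 17.89
Leg 3 (103°, 14 nmi): east 14 sin 103° = 13.64, north 14 cos 103° = -3.15
Net displacement: 33.24 east, 15.72 north. Direction back to start is (-33.24, -15.72): bearing = atan2(-33.24, -15.72) mod 360° = 244.69° ≈ 245°.

245°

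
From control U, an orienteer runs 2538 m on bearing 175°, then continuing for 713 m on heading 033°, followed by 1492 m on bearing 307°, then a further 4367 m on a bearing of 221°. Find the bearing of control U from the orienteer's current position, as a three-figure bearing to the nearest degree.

039°

Leg 1 (175°, 2538 m): east 2538 sin 175° = 221.20, north 2538 cos 175° = -2528.34
Leg 2 (033°, 713 m): east 713 sin 33° = 388.33, north 713 cos 33° = 597.97
Leg 3 (307°, 1492 m): east 1492 sin 307° = -1191.56, north 1492 cos 307° = 897.91
Leg 4 (221°, 4367 m): east 4367 sin 221° = -2865.01, north 4367 cos 221° = -3295.82
Net displacement: -3447.05 east, -4328.28 north. Direction back to start is (3447.05, 4328.28): bearing = atan2(3447.05, 4328.28) mod 360° = 38.53° ≈ 039°.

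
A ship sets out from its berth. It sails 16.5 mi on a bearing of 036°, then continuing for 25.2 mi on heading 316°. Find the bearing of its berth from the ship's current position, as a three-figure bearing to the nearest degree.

Leg 1 (036°, 16.5 mi): east 16.5 sin 36° = 9.70, north 16.5 cos 36° = 13.35
Leg 2 (316°, 25.2 mi): east 25.2 sin 316° = -17.51, north 25.2 cos 316° = 18.13
Net displacement: -7.81 east, 31.48 north. Direction back to start is (7.81, -31.48): bearing = atan2(7.81, -31.48) mod 360° = 166.07° ≈ 166°.

166°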